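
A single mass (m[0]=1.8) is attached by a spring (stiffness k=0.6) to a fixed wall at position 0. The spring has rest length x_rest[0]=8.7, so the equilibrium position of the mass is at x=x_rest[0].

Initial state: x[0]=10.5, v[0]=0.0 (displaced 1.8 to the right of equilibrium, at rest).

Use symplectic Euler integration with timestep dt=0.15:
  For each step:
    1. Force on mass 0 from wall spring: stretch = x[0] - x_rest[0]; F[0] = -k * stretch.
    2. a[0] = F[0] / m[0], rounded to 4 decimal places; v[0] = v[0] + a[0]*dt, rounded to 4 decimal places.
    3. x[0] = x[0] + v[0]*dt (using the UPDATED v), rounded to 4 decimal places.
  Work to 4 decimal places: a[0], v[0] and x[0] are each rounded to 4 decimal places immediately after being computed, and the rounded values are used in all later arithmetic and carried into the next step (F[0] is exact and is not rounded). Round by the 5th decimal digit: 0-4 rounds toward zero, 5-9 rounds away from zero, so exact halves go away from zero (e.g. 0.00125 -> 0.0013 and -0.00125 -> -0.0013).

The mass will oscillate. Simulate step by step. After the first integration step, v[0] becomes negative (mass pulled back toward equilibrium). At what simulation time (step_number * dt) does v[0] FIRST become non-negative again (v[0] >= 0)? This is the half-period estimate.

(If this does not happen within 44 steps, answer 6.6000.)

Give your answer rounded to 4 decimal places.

Step 0: x=[10.5000] v=[0.0000]
Step 1: x=[10.4865] v=[-0.0900]
Step 2: x=[10.4596] v=[-0.1793]
Step 3: x=[10.4195] v=[-0.2673]
Step 4: x=[10.3665] v=[-0.3533]
Step 5: x=[10.3010] v=[-0.4366]
Step 6: x=[10.2235] v=[-0.5167]
Step 7: x=[10.1346] v=[-0.5929]
Step 8: x=[10.0349] v=[-0.6646]
Step 9: x=[9.9252] v=[-0.7314]
Step 10: x=[9.8063] v=[-0.7927]
Step 11: x=[9.6791] v=[-0.8480]
Step 12: x=[9.5446] v=[-0.8970]
Step 13: x=[9.4037] v=[-0.9392]
Step 14: x=[9.2575] v=[-0.9744]
Step 15: x=[9.1072] v=[-1.0023]
Step 16: x=[8.9538] v=[-1.0227]
Step 17: x=[8.7985] v=[-1.0354]
Step 18: x=[8.6425] v=[-1.0403]
Step 19: x=[8.4869] v=[-1.0374]
Step 20: x=[8.3329] v=[-1.0268]
Step 21: x=[8.1816] v=[-1.0084]
Step 22: x=[8.0342] v=[-0.9825]
Step 23: x=[7.8918] v=[-0.9492]
Step 24: x=[7.7555] v=[-0.9088]
Step 25: x=[7.6263] v=[-0.8616]
Step 26: x=[7.5051] v=[-0.8079]
Step 27: x=[7.3929] v=[-0.7482]
Step 28: x=[7.2905] v=[-0.6828]
Step 29: x=[7.1987] v=[-0.6123]
Step 30: x=[7.1181] v=[-0.5372]
Step 31: x=[7.0494] v=[-0.4581]
Step 32: x=[6.9931] v=[-0.3756]
Step 33: x=[6.9496] v=[-0.2903]
Step 34: x=[6.9192] v=[-0.2028]
Step 35: x=[6.9021] v=[-0.1138]
Step 36: x=[6.8985] v=[-0.0239]
Step 37: x=[6.9084] v=[0.0662]
First v>=0 after going negative at step 37, time=5.5500

Answer: 5.5500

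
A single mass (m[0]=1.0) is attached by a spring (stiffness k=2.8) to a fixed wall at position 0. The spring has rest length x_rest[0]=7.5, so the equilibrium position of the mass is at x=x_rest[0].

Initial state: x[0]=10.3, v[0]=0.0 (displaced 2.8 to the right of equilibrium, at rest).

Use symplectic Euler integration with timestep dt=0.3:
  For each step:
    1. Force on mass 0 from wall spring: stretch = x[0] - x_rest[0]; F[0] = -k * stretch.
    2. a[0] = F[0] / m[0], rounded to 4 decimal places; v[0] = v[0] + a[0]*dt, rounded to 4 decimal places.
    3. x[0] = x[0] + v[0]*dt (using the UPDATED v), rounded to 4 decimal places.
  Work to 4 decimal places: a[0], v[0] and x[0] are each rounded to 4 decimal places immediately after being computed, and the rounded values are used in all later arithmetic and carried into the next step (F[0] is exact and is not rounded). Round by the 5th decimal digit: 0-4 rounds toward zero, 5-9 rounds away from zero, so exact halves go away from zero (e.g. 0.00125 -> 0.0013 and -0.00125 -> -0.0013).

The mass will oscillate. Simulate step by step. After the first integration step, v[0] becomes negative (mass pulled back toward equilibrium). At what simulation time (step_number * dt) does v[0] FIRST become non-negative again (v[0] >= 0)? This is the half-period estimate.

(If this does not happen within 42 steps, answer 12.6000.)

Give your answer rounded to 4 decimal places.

Answer: 2.1000

Derivation:
Step 0: x=[10.3000] v=[0.0000]
Step 1: x=[9.5944] v=[-2.3520]
Step 2: x=[8.3610] v=[-4.1113]
Step 3: x=[6.9107] v=[-4.8345]
Step 4: x=[5.6089] v=[-4.3395]
Step 5: x=[4.7836] v=[-2.7510]
Step 6: x=[4.6428] v=[-0.4692]
Step 7: x=[5.2221] v=[1.9309]
First v>=0 after going negative at step 7, time=2.1000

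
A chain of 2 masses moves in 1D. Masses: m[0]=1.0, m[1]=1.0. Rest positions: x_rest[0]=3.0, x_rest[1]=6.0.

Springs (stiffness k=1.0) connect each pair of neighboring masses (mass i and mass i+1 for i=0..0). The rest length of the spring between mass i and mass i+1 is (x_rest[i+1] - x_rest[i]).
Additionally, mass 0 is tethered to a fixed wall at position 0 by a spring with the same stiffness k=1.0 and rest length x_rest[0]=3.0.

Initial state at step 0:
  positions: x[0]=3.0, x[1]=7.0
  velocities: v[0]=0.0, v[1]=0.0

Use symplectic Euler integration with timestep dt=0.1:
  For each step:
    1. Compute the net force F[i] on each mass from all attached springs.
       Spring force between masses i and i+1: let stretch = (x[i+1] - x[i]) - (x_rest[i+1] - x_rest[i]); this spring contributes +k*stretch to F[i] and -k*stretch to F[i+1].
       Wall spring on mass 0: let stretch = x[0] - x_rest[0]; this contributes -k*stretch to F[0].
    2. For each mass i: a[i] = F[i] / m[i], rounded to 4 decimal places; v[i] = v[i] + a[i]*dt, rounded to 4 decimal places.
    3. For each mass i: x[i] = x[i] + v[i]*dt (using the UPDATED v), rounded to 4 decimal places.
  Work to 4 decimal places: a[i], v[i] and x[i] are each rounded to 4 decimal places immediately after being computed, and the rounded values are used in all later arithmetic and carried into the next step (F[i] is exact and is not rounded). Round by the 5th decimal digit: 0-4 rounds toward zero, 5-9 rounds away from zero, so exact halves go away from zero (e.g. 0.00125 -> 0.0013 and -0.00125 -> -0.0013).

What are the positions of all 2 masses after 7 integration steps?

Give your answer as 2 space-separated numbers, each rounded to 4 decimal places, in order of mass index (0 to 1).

Answer: 3.2439 6.7442

Derivation:
Step 0: x=[3.0000 7.0000] v=[0.0000 0.0000]
Step 1: x=[3.0100 6.9900] v=[0.1000 -0.1000]
Step 2: x=[3.0297 6.9702] v=[0.1970 -0.1980]
Step 3: x=[3.0585 6.9410] v=[0.2881 -0.2921]
Step 4: x=[3.0956 6.9030] v=[0.3705 -0.3804]
Step 5: x=[3.1398 6.8569] v=[0.4417 -0.4611]
Step 6: x=[3.1897 6.8036] v=[0.4994 -0.5328]
Step 7: x=[3.2439 6.7442] v=[0.5418 -0.5942]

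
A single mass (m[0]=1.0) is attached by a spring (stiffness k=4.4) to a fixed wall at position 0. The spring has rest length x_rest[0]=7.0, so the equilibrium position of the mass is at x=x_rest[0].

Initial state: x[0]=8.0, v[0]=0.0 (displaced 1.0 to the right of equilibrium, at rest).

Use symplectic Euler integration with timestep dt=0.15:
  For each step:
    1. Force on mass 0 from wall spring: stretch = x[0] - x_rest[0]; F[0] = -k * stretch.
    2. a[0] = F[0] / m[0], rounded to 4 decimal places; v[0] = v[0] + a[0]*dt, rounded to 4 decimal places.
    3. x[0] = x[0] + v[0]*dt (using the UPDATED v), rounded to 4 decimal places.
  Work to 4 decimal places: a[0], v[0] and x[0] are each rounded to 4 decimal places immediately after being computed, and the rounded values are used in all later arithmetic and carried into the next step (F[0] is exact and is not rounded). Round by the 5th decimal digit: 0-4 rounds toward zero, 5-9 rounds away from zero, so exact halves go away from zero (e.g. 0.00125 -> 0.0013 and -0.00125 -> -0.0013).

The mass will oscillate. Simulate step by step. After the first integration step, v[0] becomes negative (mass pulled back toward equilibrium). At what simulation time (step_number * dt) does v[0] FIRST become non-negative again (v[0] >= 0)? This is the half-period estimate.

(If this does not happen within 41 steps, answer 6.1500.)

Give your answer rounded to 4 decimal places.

Answer: 1.5000

Derivation:
Step 0: x=[8.0000] v=[0.0000]
Step 1: x=[7.9010] v=[-0.6600]
Step 2: x=[7.7128] v=[-1.2547]
Step 3: x=[7.4540] v=[-1.7251]
Step 4: x=[7.1503] v=[-2.0247]
Step 5: x=[6.8317] v=[-2.1239]
Step 6: x=[6.5298] v=[-2.0128]
Step 7: x=[6.2744] v=[-1.7025]
Step 8: x=[6.0909] v=[-1.2236]
Step 9: x=[5.9974] v=[-0.6236]
Step 10: x=[6.0031] v=[0.0381]
First v>=0 after going negative at step 10, time=1.5000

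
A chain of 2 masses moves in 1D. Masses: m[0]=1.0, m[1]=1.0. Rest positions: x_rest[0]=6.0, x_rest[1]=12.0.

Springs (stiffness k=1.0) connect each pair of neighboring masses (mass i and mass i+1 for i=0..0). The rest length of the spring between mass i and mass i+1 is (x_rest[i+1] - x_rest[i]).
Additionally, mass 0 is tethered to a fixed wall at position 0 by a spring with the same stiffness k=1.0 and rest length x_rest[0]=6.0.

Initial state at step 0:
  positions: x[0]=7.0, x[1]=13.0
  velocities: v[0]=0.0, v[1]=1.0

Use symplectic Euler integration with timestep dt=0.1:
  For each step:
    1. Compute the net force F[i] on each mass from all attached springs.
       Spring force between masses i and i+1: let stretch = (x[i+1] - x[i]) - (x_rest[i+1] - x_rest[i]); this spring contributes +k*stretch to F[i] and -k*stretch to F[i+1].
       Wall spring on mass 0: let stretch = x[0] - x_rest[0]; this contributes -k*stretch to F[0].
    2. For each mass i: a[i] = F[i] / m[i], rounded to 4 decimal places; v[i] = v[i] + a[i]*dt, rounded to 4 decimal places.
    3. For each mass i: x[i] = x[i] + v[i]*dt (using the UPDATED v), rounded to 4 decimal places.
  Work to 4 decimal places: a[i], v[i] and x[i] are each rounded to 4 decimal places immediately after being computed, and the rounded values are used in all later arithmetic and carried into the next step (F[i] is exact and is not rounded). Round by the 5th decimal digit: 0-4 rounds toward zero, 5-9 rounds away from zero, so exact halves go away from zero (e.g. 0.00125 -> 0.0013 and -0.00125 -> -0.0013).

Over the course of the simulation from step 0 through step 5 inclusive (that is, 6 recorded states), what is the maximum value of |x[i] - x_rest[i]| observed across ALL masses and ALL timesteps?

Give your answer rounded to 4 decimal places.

Answer: 1.4770

Derivation:
Step 0: x=[7.0000 13.0000] v=[0.0000 1.0000]
Step 1: x=[6.9900 13.1000] v=[-0.1000 1.0000]
Step 2: x=[6.9712 13.1989] v=[-0.1880 0.9890]
Step 3: x=[6.9450 13.2955] v=[-0.2624 0.9662]
Step 4: x=[6.9128 13.3886] v=[-0.3219 0.9312]
Step 5: x=[6.8762 13.4770] v=[-0.3656 0.8836]
Max displacement = 1.4770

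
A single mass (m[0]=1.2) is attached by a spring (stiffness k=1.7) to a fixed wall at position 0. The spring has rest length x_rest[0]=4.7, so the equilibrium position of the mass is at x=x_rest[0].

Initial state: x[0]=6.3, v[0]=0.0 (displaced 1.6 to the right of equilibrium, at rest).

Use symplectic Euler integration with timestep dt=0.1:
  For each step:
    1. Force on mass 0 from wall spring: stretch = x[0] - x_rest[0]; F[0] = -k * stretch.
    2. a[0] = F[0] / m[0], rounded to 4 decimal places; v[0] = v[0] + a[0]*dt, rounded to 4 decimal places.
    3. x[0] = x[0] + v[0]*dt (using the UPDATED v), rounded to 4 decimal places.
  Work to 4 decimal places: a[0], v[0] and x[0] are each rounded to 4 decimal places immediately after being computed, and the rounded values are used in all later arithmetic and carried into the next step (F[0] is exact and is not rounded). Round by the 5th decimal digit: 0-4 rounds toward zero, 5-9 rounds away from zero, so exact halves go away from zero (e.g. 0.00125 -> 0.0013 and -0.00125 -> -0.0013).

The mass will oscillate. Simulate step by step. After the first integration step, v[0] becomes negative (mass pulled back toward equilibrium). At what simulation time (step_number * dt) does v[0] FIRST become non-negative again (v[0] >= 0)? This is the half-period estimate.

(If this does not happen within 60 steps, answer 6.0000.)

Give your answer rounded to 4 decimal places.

Step 0: x=[6.3000] v=[0.0000]
Step 1: x=[6.2773] v=[-0.2267]
Step 2: x=[6.2323] v=[-0.4502]
Step 3: x=[6.1656] v=[-0.6673]
Step 4: x=[6.0781] v=[-0.8749]
Step 5: x=[5.9711] v=[-1.0701]
Step 6: x=[5.8461] v=[-1.2502]
Step 7: x=[5.7048] v=[-1.4126]
Step 8: x=[5.5493] v=[-1.5550]
Step 9: x=[5.3818] v=[-1.6753]
Step 10: x=[5.2046] v=[-1.7719]
Step 11: x=[5.0203] v=[-1.8434]
Step 12: x=[4.8314] v=[-1.8888]
Step 13: x=[4.6407] v=[-1.9074]
Step 14: x=[4.4508] v=[-1.8990]
Step 15: x=[4.2644] v=[-1.8637]
Step 16: x=[4.0842] v=[-1.8020]
Step 17: x=[3.9127] v=[-1.7148]
Step 18: x=[3.7524] v=[-1.6033]
Step 19: x=[3.6055] v=[-1.4691]
Step 20: x=[3.4741] v=[-1.3141]
Step 21: x=[3.3601] v=[-1.1404]
Step 22: x=[3.2650] v=[-0.9506]
Step 23: x=[3.1903] v=[-0.7473]
Step 24: x=[3.1370] v=[-0.5334]
Step 25: x=[3.1058] v=[-0.3120]
Step 26: x=[3.0972] v=[-0.0862]
Step 27: x=[3.1113] v=[0.1409]
First v>=0 after going negative at step 27, time=2.7000

Answer: 2.7000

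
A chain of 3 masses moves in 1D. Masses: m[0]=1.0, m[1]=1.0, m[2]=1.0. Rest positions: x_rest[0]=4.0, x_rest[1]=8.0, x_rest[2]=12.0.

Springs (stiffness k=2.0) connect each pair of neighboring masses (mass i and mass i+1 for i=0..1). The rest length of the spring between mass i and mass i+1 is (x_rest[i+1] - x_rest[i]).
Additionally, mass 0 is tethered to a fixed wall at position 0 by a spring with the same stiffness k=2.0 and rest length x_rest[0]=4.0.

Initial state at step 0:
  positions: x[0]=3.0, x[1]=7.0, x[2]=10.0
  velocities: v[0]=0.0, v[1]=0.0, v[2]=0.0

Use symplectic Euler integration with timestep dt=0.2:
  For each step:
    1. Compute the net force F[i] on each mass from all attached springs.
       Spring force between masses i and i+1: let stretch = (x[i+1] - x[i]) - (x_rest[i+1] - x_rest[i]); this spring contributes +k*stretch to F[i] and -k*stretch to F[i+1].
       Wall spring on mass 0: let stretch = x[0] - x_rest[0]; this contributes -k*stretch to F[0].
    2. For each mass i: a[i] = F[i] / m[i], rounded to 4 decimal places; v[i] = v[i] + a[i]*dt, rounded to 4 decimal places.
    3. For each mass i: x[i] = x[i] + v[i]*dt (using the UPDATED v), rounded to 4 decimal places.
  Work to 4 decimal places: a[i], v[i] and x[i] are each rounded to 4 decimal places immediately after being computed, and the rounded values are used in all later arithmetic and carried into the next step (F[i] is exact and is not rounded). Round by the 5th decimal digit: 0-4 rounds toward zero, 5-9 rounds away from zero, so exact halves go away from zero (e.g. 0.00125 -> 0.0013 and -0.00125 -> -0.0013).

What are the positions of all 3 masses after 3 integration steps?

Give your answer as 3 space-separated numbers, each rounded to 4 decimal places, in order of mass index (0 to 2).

Step 0: x=[3.0000 7.0000 10.0000] v=[0.0000 0.0000 0.0000]
Step 1: x=[3.0800 6.9200 10.0800] v=[0.4000 -0.4000 0.4000]
Step 2: x=[3.2208 6.7856 10.2272] v=[0.7040 -0.6720 0.7360]
Step 3: x=[3.3891 6.6413 10.4191] v=[0.8416 -0.7213 0.9594]

Answer: 3.3891 6.6413 10.4191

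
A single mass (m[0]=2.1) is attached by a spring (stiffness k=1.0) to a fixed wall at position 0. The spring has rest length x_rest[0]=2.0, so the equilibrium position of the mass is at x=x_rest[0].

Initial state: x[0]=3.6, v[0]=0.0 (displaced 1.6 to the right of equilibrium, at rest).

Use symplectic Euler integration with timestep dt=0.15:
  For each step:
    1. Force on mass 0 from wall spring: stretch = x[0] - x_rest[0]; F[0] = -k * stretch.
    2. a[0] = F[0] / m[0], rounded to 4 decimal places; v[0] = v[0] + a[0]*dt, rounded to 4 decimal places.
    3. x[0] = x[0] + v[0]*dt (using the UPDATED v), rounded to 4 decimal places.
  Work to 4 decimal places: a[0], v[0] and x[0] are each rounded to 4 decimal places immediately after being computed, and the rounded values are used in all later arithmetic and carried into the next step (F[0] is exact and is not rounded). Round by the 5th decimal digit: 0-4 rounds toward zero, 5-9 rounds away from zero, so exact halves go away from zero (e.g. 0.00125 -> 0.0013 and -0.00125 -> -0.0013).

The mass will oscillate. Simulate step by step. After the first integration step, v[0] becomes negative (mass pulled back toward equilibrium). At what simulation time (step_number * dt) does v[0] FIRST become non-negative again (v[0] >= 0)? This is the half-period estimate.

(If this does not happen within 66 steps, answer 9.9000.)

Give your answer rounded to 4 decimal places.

Answer: 4.6500

Derivation:
Step 0: x=[3.6000] v=[0.0000]
Step 1: x=[3.5829] v=[-0.1143]
Step 2: x=[3.5488] v=[-0.2274]
Step 3: x=[3.4981] v=[-0.3380]
Step 4: x=[3.4314] v=[-0.4450]
Step 5: x=[3.3493] v=[-0.5472]
Step 6: x=[3.2528] v=[-0.6436]
Step 7: x=[3.1428] v=[-0.7331]
Step 8: x=[3.0206] v=[-0.8147]
Step 9: x=[2.8875] v=[-0.8876]
Step 10: x=[2.7449] v=[-0.9510]
Step 11: x=[2.5943] v=[-1.0042]
Step 12: x=[2.4373] v=[-1.0467]
Step 13: x=[2.2756] v=[-1.0779]
Step 14: x=[2.1110] v=[-1.0976]
Step 15: x=[1.9452] v=[-1.1055]
Step 16: x=[1.7800] v=[-1.1016]
Step 17: x=[1.6171] v=[-1.0859]
Step 18: x=[1.4583] v=[-1.0586]
Step 19: x=[1.3053] v=[-1.0199]
Step 20: x=[1.1598] v=[-0.9703]
Step 21: x=[1.0233] v=[-0.9103]
Step 22: x=[0.8972] v=[-0.8405]
Step 23: x=[0.7829] v=[-0.7617]
Step 24: x=[0.6817] v=[-0.6748]
Step 25: x=[0.5946] v=[-0.5806]
Step 26: x=[0.5226] v=[-0.4802]
Step 27: x=[0.4664] v=[-0.3747]
Step 28: x=[0.4266] v=[-0.2652]
Step 29: x=[0.4037] v=[-0.1528]
Step 30: x=[0.3979] v=[-0.0388]
Step 31: x=[0.4092] v=[0.0756]
First v>=0 after going negative at step 31, time=4.6500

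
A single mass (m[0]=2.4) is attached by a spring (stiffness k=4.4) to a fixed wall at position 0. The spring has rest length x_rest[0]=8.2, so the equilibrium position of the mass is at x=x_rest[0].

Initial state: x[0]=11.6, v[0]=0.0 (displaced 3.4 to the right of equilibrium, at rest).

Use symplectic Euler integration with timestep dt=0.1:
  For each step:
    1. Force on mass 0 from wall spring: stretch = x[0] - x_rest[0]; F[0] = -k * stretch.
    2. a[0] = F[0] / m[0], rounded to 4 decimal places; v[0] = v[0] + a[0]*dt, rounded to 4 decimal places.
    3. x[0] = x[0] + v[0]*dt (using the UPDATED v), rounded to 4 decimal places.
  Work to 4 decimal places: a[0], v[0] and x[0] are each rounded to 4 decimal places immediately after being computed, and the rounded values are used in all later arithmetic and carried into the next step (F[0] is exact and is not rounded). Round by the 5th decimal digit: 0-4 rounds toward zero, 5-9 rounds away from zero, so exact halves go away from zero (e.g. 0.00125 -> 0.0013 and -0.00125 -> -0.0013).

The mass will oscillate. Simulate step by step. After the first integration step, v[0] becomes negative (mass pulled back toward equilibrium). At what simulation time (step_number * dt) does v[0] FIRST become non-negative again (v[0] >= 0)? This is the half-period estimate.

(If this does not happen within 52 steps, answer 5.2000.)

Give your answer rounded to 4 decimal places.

Answer: 2.4000

Derivation:
Step 0: x=[11.6000] v=[0.0000]
Step 1: x=[11.5377] v=[-0.6233]
Step 2: x=[11.4142] v=[-1.2352]
Step 3: x=[11.2318] v=[-1.8245]
Step 4: x=[10.9938] v=[-2.3803]
Step 5: x=[10.7046] v=[-2.8925]
Step 6: x=[10.3694] v=[-3.3517]
Step 7: x=[9.9945] v=[-3.7494]
Step 8: x=[9.5867] v=[-4.0784]
Step 9: x=[9.1534] v=[-4.3326]
Step 10: x=[8.7027] v=[-4.5074]
Step 11: x=[8.2427] v=[-4.5996]
Step 12: x=[7.7820] v=[-4.6074]
Step 13: x=[7.3289] v=[-4.5308]
Step 14: x=[6.8918] v=[-4.3711]
Step 15: x=[6.4787] v=[-4.1313]
Step 16: x=[6.0971] v=[-3.8157]
Step 17: x=[5.7541] v=[-3.4302]
Step 18: x=[5.4559] v=[-2.9818]
Step 19: x=[5.2080] v=[-2.4787]
Step 20: x=[5.0150] v=[-1.9302]
Step 21: x=[4.8804] v=[-1.3463]
Step 22: x=[4.8066] v=[-0.7377]
Step 23: x=[4.7950] v=[-0.1156]
Step 24: x=[4.8459] v=[0.5087]
First v>=0 after going negative at step 24, time=2.4000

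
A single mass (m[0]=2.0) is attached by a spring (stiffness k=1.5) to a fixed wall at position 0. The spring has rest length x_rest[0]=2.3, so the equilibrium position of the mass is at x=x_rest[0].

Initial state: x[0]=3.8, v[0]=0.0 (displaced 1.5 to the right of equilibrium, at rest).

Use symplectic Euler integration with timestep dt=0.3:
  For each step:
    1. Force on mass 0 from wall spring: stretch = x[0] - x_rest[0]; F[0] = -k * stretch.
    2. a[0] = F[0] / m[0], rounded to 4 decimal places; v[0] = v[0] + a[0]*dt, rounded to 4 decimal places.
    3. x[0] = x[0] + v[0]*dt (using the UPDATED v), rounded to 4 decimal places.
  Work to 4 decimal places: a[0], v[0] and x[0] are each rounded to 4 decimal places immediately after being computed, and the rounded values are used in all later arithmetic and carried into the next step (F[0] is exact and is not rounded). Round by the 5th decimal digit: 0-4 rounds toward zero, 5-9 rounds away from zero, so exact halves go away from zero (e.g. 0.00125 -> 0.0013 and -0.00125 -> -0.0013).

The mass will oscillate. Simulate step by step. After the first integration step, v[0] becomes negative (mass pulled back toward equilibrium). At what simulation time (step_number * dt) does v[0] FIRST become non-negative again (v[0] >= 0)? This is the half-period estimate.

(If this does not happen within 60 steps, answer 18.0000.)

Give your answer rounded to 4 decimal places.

Answer: 3.9000

Derivation:
Step 0: x=[3.8000] v=[0.0000]
Step 1: x=[3.6988] v=[-0.3375]
Step 2: x=[3.5031] v=[-0.6522]
Step 3: x=[3.2262] v=[-0.9229]
Step 4: x=[2.8868] v=[-1.1313]
Step 5: x=[2.5078] v=[-1.2633]
Step 6: x=[2.1148] v=[-1.3101]
Step 7: x=[1.7343] v=[-1.2684]
Step 8: x=[1.3920] v=[-1.1411]
Step 9: x=[1.1110] v=[-0.9368]
Step 10: x=[0.9102] v=[-0.6693]
Step 11: x=[0.8032] v=[-0.3566]
Step 12: x=[0.7973] v=[-0.0198]
Step 13: x=[0.8928] v=[0.3183]
First v>=0 after going negative at step 13, time=3.9000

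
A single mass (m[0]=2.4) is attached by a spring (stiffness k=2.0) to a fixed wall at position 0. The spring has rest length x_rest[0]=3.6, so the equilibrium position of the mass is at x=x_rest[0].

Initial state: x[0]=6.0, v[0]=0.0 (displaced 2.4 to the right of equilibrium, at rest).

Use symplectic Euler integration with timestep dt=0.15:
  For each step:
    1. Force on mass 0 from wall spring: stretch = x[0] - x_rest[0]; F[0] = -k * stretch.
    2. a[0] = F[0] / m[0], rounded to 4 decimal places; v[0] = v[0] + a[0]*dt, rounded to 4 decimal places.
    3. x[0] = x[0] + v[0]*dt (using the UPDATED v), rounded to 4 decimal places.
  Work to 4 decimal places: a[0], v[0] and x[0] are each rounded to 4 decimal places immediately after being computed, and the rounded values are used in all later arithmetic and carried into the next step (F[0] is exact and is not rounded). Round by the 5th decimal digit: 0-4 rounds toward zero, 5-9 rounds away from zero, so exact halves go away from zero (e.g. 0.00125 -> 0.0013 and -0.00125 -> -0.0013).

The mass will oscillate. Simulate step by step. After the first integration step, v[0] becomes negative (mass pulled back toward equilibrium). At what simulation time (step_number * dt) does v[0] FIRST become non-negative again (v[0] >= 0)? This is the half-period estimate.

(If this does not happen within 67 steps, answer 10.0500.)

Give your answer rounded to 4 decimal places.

Answer: 3.4500

Derivation:
Step 0: x=[6.0000] v=[0.0000]
Step 1: x=[5.9550] v=[-0.3000]
Step 2: x=[5.8658] v=[-0.5944]
Step 3: x=[5.7342] v=[-0.8776]
Step 4: x=[5.5625] v=[-1.1444]
Step 5: x=[5.3540] v=[-1.3897]
Step 6: x=[5.1127] v=[-1.6090]
Step 7: x=[4.8430] v=[-1.7981]
Step 8: x=[4.5500] v=[-1.9535]
Step 9: x=[4.2392] v=[-2.0723]
Step 10: x=[3.9164] v=[-2.1522]
Step 11: x=[3.5876] v=[-2.1918]
Step 12: x=[3.2591] v=[-2.1903]
Step 13: x=[2.9369] v=[-2.1477]
Step 14: x=[2.6272] v=[-2.0648]
Step 15: x=[2.3357] v=[-1.9432]
Step 16: x=[2.0679] v=[-1.7852]
Step 17: x=[1.8288] v=[-1.5937]
Step 18: x=[1.6230] v=[-1.3723]
Step 19: x=[1.4542] v=[-1.1252]
Step 20: x=[1.3257] v=[-0.8570]
Step 21: x=[1.2398] v=[-0.5727]
Step 22: x=[1.1981] v=[-0.2777]
Step 23: x=[1.2015] v=[0.0225]
First v>=0 after going negative at step 23, time=3.4500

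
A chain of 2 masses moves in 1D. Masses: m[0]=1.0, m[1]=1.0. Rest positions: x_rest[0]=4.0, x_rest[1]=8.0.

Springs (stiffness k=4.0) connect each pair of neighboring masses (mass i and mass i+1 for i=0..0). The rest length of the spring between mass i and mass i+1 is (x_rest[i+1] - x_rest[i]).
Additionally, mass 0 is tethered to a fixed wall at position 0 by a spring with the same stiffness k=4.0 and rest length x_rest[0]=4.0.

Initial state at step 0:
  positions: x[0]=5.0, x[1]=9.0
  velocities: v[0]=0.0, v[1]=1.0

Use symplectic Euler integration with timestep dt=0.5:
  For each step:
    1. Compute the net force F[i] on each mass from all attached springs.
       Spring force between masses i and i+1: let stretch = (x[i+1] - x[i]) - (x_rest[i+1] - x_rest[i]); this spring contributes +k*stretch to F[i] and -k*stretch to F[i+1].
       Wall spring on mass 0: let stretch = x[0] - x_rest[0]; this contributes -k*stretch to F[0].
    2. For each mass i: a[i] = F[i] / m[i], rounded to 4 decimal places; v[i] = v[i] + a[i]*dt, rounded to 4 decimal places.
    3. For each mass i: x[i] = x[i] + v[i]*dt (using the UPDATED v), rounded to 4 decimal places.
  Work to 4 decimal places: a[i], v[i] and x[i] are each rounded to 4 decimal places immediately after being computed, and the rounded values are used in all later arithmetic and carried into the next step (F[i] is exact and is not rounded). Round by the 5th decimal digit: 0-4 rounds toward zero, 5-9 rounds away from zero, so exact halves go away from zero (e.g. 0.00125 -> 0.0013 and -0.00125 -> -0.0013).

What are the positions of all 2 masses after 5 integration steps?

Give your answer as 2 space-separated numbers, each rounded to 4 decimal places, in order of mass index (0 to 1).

Step 0: x=[5.0000 9.0000] v=[0.0000 1.0000]
Step 1: x=[4.0000 9.5000] v=[-2.0000 1.0000]
Step 2: x=[4.5000 8.5000] v=[1.0000 -2.0000]
Step 3: x=[4.5000 7.5000] v=[0.0000 -2.0000]
Step 4: x=[3.0000 7.5000] v=[-3.0000 0.0000]
Step 5: x=[3.0000 7.0000] v=[0.0000 -1.0000]

Answer: 3.0000 7.0000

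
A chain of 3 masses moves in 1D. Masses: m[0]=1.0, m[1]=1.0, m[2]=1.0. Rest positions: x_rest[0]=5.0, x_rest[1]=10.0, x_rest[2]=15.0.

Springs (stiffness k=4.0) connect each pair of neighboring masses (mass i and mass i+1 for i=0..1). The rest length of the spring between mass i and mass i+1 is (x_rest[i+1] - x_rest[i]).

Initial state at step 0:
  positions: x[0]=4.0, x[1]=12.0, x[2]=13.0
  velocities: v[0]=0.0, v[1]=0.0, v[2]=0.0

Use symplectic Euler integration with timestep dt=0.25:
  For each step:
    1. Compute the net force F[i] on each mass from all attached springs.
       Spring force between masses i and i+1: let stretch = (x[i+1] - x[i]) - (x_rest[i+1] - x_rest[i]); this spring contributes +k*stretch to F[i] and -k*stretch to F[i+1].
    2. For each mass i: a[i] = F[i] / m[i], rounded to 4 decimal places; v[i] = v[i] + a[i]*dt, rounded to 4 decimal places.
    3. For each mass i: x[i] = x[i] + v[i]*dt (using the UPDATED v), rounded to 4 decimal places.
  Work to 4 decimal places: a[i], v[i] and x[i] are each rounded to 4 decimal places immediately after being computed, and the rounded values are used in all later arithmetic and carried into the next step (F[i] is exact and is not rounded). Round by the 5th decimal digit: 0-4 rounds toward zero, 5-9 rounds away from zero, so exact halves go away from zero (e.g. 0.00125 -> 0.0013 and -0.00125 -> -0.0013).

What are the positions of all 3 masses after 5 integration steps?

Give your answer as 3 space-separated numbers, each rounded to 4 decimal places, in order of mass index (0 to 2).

Step 0: x=[4.0000 12.0000 13.0000] v=[0.0000 0.0000 0.0000]
Step 1: x=[4.7500 10.2500 14.0000] v=[3.0000 -7.0000 4.0000]
Step 2: x=[5.6250 8.0625 15.3125] v=[3.5000 -8.7500 5.2500]
Step 3: x=[5.8594 7.0781 16.0625] v=[0.9375 -3.9375 3.0000]
Step 4: x=[5.1485 8.0352 15.8164] v=[-2.8438 3.8282 -0.9844]
Step 5: x=[3.9092 10.2159 14.8750] v=[-4.9571 8.7227 -3.7656]

Answer: 3.9092 10.2159 14.8750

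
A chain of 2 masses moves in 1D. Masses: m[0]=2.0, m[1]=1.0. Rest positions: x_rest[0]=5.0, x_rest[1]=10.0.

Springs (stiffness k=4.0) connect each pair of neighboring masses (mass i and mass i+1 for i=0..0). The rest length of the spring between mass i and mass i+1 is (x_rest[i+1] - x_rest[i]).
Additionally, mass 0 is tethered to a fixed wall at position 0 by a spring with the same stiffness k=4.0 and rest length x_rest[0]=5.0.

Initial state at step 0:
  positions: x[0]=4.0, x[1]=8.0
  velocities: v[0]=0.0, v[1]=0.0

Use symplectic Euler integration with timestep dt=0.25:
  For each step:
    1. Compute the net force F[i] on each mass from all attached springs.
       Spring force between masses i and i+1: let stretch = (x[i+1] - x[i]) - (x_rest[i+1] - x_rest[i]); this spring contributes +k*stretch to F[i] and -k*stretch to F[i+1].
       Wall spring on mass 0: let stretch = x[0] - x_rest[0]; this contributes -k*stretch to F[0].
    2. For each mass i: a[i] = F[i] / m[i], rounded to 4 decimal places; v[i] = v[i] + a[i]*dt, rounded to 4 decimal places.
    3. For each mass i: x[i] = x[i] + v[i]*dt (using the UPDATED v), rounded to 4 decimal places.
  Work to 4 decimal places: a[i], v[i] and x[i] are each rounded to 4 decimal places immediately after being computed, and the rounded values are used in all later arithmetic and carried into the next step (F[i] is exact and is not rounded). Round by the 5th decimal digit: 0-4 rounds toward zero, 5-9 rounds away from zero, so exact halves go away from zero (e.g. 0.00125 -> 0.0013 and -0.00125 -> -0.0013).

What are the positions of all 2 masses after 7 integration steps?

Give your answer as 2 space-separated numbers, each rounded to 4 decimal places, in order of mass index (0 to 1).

Step 0: x=[4.0000 8.0000] v=[0.0000 0.0000]
Step 1: x=[4.0000 8.2500] v=[0.0000 1.0000]
Step 2: x=[4.0313 8.6875] v=[0.1250 1.7500]
Step 3: x=[4.1407 9.2110] v=[0.4375 2.0938]
Step 4: x=[4.3663 9.7169] v=[0.9023 2.0235]
Step 5: x=[4.7149 10.1351] v=[1.3945 1.6729]
Step 6: x=[5.1517 10.4483] v=[1.7472 1.2527]
Step 7: x=[5.6066 10.6873] v=[1.8197 0.9561]

Answer: 5.6066 10.6873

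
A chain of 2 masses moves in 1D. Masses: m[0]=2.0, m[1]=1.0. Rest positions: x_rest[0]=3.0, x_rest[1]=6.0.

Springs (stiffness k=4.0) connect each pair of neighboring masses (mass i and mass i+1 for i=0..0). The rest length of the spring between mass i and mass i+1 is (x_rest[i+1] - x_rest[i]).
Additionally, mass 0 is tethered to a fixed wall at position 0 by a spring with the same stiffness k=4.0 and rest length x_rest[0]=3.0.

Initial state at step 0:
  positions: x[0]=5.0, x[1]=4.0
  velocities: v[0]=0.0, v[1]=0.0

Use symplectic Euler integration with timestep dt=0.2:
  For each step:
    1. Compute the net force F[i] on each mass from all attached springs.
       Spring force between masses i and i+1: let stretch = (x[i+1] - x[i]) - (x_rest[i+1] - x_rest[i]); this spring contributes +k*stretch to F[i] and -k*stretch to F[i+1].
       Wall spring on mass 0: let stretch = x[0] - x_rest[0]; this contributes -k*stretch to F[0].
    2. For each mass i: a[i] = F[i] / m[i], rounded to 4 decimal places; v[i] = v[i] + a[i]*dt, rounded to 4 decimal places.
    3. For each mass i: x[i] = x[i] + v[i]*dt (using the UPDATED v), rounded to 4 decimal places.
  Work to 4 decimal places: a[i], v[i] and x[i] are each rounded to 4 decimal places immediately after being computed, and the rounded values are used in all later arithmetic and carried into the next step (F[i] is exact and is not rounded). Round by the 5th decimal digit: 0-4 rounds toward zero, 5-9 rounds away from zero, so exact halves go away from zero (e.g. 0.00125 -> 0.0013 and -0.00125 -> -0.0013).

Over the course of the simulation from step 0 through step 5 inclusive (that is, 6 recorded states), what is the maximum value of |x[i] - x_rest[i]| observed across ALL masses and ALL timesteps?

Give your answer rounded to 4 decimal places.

Step 0: x=[5.0000 4.0000] v=[0.0000 0.0000]
Step 1: x=[4.5200 4.6400] v=[-2.4000 3.2000]
Step 2: x=[3.6880 5.7408] v=[-4.1600 5.5040]
Step 3: x=[2.7252 6.9932] v=[-4.8141 6.2618]
Step 4: x=[1.8858 8.0427] v=[-4.1970 5.2474]
Step 5: x=[1.3881 8.5871] v=[-2.4886 2.7219]
Max displacement = 2.5871

Answer: 2.5871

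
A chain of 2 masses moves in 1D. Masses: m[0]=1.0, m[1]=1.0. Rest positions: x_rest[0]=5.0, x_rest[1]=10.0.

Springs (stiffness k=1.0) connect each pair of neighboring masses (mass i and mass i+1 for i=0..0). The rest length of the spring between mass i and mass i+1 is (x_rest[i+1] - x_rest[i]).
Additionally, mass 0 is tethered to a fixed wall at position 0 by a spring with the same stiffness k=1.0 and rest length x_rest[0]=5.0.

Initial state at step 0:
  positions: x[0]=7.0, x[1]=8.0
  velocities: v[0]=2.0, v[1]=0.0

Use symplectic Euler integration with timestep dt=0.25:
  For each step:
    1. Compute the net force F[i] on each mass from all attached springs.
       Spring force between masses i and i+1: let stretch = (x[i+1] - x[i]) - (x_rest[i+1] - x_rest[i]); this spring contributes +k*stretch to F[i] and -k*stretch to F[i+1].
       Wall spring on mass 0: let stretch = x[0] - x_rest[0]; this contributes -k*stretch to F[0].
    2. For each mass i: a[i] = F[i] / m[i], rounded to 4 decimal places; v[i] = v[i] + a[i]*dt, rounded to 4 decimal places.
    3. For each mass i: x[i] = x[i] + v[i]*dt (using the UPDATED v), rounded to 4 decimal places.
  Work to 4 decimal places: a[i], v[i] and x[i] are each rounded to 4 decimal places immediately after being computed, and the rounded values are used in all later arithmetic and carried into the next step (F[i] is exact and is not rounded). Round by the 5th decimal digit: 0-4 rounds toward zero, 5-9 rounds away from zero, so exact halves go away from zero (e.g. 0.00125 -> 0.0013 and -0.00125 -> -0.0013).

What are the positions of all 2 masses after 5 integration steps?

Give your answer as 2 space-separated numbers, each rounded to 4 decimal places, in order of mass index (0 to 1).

Answer: 4.7328 11.0610

Derivation:
Step 0: x=[7.0000 8.0000] v=[2.0000 0.0000]
Step 1: x=[7.1250 8.2500] v=[0.5000 1.0000]
Step 2: x=[6.8750 8.7422] v=[-1.0000 1.9688]
Step 3: x=[6.3120 9.4302] v=[-2.2520 2.7520]
Step 4: x=[5.5494 10.2358] v=[-3.0505 3.2225]
Step 5: x=[4.7328 11.0610] v=[-3.2663 3.3009]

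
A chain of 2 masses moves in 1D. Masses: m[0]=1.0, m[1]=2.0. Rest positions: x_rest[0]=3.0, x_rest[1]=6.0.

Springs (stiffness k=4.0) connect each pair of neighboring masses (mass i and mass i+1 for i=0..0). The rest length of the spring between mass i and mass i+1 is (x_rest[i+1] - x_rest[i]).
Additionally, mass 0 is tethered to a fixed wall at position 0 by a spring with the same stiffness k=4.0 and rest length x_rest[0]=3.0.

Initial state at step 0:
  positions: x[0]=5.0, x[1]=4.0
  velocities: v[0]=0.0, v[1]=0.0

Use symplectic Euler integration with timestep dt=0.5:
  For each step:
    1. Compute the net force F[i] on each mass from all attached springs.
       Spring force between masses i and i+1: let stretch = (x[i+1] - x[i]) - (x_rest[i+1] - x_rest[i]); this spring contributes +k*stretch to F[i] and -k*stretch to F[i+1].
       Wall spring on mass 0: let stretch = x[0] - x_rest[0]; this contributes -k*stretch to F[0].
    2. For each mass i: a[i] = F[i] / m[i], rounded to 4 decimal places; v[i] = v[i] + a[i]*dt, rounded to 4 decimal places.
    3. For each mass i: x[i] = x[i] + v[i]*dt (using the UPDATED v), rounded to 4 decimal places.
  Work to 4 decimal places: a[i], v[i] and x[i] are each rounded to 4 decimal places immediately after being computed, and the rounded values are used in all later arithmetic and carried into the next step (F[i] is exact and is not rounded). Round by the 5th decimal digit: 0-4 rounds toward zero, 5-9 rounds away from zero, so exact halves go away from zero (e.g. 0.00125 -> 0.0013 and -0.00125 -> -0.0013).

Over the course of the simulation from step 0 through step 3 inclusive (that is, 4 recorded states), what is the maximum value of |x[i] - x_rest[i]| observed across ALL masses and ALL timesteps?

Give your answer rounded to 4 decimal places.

Answer: 4.0000

Derivation:
Step 0: x=[5.0000 4.0000] v=[0.0000 0.0000]
Step 1: x=[-1.0000 6.0000] v=[-12.0000 4.0000]
Step 2: x=[1.0000 6.0000] v=[4.0000 0.0000]
Step 3: x=[7.0000 5.0000] v=[12.0000 -2.0000]
Max displacement = 4.0000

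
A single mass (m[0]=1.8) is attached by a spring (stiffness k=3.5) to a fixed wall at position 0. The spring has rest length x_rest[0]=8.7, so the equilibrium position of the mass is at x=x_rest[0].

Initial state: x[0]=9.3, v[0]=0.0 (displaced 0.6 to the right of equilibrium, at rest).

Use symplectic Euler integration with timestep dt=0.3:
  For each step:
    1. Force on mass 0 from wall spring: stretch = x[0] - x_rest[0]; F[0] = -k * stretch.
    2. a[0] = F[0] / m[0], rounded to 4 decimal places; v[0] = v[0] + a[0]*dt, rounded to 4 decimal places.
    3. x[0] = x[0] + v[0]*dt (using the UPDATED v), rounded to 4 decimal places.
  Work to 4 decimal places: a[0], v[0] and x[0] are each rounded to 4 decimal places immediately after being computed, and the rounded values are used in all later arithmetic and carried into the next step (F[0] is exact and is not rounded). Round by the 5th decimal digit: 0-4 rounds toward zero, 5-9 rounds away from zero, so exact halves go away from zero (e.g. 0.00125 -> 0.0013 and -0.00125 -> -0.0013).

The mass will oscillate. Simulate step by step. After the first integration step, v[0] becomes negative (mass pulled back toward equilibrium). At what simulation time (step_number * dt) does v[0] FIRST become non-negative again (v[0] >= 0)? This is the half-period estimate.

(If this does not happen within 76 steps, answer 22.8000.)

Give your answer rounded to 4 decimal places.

Step 0: x=[9.3000] v=[0.0000]
Step 1: x=[9.1950] v=[-0.3500]
Step 2: x=[9.0034] v=[-0.6388]
Step 3: x=[8.7587] v=[-0.8158]
Step 4: x=[8.5037] v=[-0.8500]
Step 5: x=[8.2831] v=[-0.7355]
Step 6: x=[8.1354] v=[-0.4923]
Step 7: x=[8.0865] v=[-0.1630]
Step 8: x=[8.1450] v=[0.1949]
First v>=0 after going negative at step 8, time=2.4000

Answer: 2.4000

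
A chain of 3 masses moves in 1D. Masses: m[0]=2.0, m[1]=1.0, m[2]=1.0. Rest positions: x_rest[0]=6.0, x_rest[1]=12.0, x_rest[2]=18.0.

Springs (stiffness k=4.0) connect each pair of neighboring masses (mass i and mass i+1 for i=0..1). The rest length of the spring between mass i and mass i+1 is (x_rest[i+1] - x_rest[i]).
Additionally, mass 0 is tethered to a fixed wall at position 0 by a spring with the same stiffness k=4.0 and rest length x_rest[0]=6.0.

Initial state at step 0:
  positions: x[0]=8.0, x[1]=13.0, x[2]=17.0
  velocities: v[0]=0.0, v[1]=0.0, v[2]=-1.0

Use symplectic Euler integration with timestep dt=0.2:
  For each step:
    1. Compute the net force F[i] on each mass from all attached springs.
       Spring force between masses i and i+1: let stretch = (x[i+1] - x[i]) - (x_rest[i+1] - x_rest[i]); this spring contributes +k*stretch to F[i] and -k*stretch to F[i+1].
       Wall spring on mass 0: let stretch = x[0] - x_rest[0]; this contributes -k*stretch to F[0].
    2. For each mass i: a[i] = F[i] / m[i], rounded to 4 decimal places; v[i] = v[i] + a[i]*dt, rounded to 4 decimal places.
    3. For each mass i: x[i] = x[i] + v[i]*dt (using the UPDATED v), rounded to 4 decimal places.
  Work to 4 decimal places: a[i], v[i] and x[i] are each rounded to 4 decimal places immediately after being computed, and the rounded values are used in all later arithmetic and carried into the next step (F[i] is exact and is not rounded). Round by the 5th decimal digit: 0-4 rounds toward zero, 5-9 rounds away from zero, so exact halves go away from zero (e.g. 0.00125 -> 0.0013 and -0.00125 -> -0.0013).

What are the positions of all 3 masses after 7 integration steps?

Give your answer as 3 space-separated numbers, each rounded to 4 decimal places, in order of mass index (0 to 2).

Step 0: x=[8.0000 13.0000 17.0000] v=[0.0000 0.0000 -1.0000]
Step 1: x=[7.7600 12.8400 17.1200] v=[-1.2000 -0.8000 0.6000]
Step 2: x=[7.3056 12.5520 17.5152] v=[-2.2720 -1.4400 1.9760]
Step 3: x=[6.6865 12.2187 18.0763] v=[-3.0957 -1.6666 2.8054]
Step 4: x=[5.9750 11.9374 18.6602] v=[-3.5574 -1.4063 2.9193]
Step 5: x=[5.2625 11.7778 19.1284] v=[-3.5624 -0.7980 2.3411]
Step 6: x=[4.6502 11.7518 19.3805] v=[-3.0613 -0.1298 1.2606]
Step 7: x=[4.2341 11.8102 19.3720] v=[-2.0807 0.2919 -0.0424]

Answer: 4.2341 11.8102 19.3720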